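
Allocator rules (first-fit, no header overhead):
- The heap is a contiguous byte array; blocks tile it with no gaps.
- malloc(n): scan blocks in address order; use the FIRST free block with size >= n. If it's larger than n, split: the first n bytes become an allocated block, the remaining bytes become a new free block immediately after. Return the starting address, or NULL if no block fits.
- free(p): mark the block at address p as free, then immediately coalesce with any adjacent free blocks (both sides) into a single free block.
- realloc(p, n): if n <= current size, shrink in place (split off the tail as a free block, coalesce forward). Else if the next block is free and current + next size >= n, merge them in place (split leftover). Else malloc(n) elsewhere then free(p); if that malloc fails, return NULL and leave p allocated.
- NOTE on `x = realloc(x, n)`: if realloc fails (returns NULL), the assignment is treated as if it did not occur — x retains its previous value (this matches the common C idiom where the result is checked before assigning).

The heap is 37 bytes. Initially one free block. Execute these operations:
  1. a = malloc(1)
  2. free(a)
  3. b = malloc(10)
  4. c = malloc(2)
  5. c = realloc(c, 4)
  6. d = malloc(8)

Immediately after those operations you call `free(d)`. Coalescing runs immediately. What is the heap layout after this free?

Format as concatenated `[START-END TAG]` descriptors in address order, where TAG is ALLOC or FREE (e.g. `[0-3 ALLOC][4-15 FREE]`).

Op 1: a = malloc(1) -> a = 0; heap: [0-0 ALLOC][1-36 FREE]
Op 2: free(a) -> (freed a); heap: [0-36 FREE]
Op 3: b = malloc(10) -> b = 0; heap: [0-9 ALLOC][10-36 FREE]
Op 4: c = malloc(2) -> c = 10; heap: [0-9 ALLOC][10-11 ALLOC][12-36 FREE]
Op 5: c = realloc(c, 4) -> c = 10; heap: [0-9 ALLOC][10-13 ALLOC][14-36 FREE]
Op 6: d = malloc(8) -> d = 14; heap: [0-9 ALLOC][10-13 ALLOC][14-21 ALLOC][22-36 FREE]
free(d): d = 14 -> block [14-21 ALLOC]; mark free, coalesce with adjacent free neighbors -> [0-9 ALLOC][10-13 ALLOC][14-36 FREE]

Answer: [0-9 ALLOC][10-13 ALLOC][14-36 FREE]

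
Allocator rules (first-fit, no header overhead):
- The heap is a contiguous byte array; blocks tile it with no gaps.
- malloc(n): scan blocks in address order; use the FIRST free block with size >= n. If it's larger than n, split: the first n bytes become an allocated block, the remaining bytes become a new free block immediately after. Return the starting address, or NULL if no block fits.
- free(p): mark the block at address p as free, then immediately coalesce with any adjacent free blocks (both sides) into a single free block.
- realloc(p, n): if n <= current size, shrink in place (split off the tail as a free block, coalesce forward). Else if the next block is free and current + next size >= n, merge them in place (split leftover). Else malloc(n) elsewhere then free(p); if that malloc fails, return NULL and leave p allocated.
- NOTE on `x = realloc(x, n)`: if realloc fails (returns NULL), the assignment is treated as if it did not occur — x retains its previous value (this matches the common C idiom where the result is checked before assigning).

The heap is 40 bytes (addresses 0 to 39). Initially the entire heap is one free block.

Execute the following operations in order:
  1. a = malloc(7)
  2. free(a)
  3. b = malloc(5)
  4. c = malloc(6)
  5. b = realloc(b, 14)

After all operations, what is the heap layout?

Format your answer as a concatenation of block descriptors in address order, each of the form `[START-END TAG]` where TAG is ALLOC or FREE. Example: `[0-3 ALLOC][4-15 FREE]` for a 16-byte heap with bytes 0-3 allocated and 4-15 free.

Answer: [0-4 FREE][5-10 ALLOC][11-24 ALLOC][25-39 FREE]

Derivation:
Op 1: a = malloc(7) -> a = 0; heap: [0-6 ALLOC][7-39 FREE]
Op 2: free(a) -> (freed a); heap: [0-39 FREE]
Op 3: b = malloc(5) -> b = 0; heap: [0-4 ALLOC][5-39 FREE]
Op 4: c = malloc(6) -> c = 5; heap: [0-4 ALLOC][5-10 ALLOC][11-39 FREE]
Op 5: b = realloc(b, 14) -> b = 11; heap: [0-4 FREE][5-10 ALLOC][11-24 ALLOC][25-39 FREE]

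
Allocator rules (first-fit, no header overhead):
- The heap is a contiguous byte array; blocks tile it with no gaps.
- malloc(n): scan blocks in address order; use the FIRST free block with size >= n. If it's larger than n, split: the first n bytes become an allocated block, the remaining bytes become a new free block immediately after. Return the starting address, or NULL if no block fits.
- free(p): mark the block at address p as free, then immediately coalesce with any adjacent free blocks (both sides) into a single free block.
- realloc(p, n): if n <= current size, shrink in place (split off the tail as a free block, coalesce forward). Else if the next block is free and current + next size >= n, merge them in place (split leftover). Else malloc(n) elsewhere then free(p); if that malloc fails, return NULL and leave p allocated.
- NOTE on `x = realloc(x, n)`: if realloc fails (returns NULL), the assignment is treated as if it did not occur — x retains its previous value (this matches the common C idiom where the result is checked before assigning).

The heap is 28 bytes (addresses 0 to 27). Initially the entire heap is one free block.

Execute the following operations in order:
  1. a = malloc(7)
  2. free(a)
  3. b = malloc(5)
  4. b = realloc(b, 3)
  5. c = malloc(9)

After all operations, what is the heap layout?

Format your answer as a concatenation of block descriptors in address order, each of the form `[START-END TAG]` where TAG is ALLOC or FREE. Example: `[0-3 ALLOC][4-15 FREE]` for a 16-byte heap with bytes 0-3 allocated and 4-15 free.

Answer: [0-2 ALLOC][3-11 ALLOC][12-27 FREE]

Derivation:
Op 1: a = malloc(7) -> a = 0; heap: [0-6 ALLOC][7-27 FREE]
Op 2: free(a) -> (freed a); heap: [0-27 FREE]
Op 3: b = malloc(5) -> b = 0; heap: [0-4 ALLOC][5-27 FREE]
Op 4: b = realloc(b, 3) -> b = 0; heap: [0-2 ALLOC][3-27 FREE]
Op 5: c = malloc(9) -> c = 3; heap: [0-2 ALLOC][3-11 ALLOC][12-27 FREE]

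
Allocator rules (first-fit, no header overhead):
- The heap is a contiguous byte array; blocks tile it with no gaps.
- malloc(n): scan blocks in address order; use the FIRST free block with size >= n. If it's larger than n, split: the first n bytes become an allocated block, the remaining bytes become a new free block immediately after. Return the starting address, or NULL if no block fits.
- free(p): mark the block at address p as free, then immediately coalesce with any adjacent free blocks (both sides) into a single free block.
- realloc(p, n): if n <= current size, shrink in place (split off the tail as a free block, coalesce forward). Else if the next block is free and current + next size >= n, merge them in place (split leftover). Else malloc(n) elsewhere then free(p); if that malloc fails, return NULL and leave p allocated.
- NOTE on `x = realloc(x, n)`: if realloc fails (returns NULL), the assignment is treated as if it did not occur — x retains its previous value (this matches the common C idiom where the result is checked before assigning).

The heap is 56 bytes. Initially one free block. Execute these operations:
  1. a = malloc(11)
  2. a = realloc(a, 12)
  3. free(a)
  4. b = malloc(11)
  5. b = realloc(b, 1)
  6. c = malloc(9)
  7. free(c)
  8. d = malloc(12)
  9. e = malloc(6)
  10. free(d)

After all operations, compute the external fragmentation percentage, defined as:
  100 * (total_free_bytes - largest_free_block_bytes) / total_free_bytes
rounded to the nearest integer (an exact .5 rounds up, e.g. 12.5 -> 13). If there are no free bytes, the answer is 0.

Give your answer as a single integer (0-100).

Op 1: a = malloc(11) -> a = 0; heap: [0-10 ALLOC][11-55 FREE]
Op 2: a = realloc(a, 12) -> a = 0; heap: [0-11 ALLOC][12-55 FREE]
Op 3: free(a) -> (freed a); heap: [0-55 FREE]
Op 4: b = malloc(11) -> b = 0; heap: [0-10 ALLOC][11-55 FREE]
Op 5: b = realloc(b, 1) -> b = 0; heap: [0-0 ALLOC][1-55 FREE]
Op 6: c = malloc(9) -> c = 1; heap: [0-0 ALLOC][1-9 ALLOC][10-55 FREE]
Op 7: free(c) -> (freed c); heap: [0-0 ALLOC][1-55 FREE]
Op 8: d = malloc(12) -> d = 1; heap: [0-0 ALLOC][1-12 ALLOC][13-55 FREE]
Op 9: e = malloc(6) -> e = 13; heap: [0-0 ALLOC][1-12 ALLOC][13-18 ALLOC][19-55 FREE]
Op 10: free(d) -> (freed d); heap: [0-0 ALLOC][1-12 FREE][13-18 ALLOC][19-55 FREE]
Free blocks: [12 37] total_free=49 largest=37 -> 100*(49-37)/49 = 1200/49 ≈ 24.490 -> rounds to 24

Answer: 24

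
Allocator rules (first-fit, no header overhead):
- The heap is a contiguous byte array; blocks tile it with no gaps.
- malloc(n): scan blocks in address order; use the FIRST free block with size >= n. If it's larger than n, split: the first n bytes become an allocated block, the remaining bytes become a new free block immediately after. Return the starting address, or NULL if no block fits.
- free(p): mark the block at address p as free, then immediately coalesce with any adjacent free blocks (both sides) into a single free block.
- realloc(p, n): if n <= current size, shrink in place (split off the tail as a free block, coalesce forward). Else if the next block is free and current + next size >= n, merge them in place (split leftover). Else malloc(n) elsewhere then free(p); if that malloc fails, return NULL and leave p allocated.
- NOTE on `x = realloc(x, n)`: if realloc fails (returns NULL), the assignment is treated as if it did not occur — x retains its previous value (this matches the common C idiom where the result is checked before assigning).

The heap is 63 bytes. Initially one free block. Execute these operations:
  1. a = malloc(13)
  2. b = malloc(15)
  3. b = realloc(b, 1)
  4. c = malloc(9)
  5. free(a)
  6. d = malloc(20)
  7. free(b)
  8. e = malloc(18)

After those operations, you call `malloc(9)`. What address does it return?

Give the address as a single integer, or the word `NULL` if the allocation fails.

Op 1: a = malloc(13) -> a = 0; heap: [0-12 ALLOC][13-62 FREE]
Op 2: b = malloc(15) -> b = 13; heap: [0-12 ALLOC][13-27 ALLOC][28-62 FREE]
Op 3: b = realloc(b, 1) -> b = 13; heap: [0-12 ALLOC][13-13 ALLOC][14-62 FREE]
Op 4: c = malloc(9) -> c = 14; heap: [0-12 ALLOC][13-13 ALLOC][14-22 ALLOC][23-62 FREE]
Op 5: free(a) -> (freed a); heap: [0-12 FREE][13-13 ALLOC][14-22 ALLOC][23-62 FREE]
Op 6: d = malloc(20) -> d = 23; heap: [0-12 FREE][13-13 ALLOC][14-22 ALLOC][23-42 ALLOC][43-62 FREE]
Op 7: free(b) -> (freed b); heap: [0-13 FREE][14-22 ALLOC][23-42 ALLOC][43-62 FREE]
Op 8: e = malloc(18) -> e = 43; heap: [0-13 FREE][14-22 ALLOC][23-42 ALLOC][43-60 ALLOC][61-62 FREE]
malloc(9): first-fit scan over [0-13 FREE][14-22 ALLOC][23-42 ALLOC][43-60 ALLOC][61-62 FREE] -> 0

Answer: 0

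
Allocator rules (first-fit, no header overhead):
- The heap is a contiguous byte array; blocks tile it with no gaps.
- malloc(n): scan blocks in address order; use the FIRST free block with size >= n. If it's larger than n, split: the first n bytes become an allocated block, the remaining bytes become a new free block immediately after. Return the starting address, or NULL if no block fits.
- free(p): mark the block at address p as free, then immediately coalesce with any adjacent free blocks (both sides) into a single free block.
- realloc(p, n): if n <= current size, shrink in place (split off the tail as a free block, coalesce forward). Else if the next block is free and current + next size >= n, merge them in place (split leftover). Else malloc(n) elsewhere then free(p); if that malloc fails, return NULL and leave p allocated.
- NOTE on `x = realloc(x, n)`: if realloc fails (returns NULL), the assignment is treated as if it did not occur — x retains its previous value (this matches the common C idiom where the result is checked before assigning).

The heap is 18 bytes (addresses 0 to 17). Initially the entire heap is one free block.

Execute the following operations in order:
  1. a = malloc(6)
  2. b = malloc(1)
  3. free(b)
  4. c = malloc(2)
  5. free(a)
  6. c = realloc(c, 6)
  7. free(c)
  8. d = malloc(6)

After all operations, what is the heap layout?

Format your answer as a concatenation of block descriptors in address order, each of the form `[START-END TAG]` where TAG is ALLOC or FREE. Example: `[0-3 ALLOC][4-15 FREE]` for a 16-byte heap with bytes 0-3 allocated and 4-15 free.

Answer: [0-5 ALLOC][6-17 FREE]

Derivation:
Op 1: a = malloc(6) -> a = 0; heap: [0-5 ALLOC][6-17 FREE]
Op 2: b = malloc(1) -> b = 6; heap: [0-5 ALLOC][6-6 ALLOC][7-17 FREE]
Op 3: free(b) -> (freed b); heap: [0-5 ALLOC][6-17 FREE]
Op 4: c = malloc(2) -> c = 6; heap: [0-5 ALLOC][6-7 ALLOC][8-17 FREE]
Op 5: free(a) -> (freed a); heap: [0-5 FREE][6-7 ALLOC][8-17 FREE]
Op 6: c = realloc(c, 6) -> c = 6; heap: [0-5 FREE][6-11 ALLOC][12-17 FREE]
Op 7: free(c) -> (freed c); heap: [0-17 FREE]
Op 8: d = malloc(6) -> d = 0; heap: [0-5 ALLOC][6-17 FREE]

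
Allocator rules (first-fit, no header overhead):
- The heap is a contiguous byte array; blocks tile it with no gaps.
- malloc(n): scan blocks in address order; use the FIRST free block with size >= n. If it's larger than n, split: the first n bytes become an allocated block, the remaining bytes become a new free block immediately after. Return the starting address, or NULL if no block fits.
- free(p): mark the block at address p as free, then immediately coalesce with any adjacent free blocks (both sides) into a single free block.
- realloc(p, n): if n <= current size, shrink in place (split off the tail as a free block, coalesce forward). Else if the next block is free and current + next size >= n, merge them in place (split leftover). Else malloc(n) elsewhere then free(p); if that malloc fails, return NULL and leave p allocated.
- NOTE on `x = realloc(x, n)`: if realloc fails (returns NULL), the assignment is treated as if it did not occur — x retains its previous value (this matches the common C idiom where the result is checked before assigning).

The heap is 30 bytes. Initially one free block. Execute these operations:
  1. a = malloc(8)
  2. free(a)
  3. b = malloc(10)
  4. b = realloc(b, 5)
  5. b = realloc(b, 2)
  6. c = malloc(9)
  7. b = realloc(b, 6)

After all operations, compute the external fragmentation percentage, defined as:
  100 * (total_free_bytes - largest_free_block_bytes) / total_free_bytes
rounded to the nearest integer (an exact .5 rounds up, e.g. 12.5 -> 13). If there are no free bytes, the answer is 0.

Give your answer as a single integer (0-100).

Answer: 13

Derivation:
Op 1: a = malloc(8) -> a = 0; heap: [0-7 ALLOC][8-29 FREE]
Op 2: free(a) -> (freed a); heap: [0-29 FREE]
Op 3: b = malloc(10) -> b = 0; heap: [0-9 ALLOC][10-29 FREE]
Op 4: b = realloc(b, 5) -> b = 0; heap: [0-4 ALLOC][5-29 FREE]
Op 5: b = realloc(b, 2) -> b = 0; heap: [0-1 ALLOC][2-29 FREE]
Op 6: c = malloc(9) -> c = 2; heap: [0-1 ALLOC][2-10 ALLOC][11-29 FREE]
Op 7: b = realloc(b, 6) -> b = 11; heap: [0-1 FREE][2-10 ALLOC][11-16 ALLOC][17-29 FREE]
Free blocks: [2 13] total_free=15 largest=13 -> 100*(15-13)/15 = 200/15 ≈ 13.333 -> rounds to 13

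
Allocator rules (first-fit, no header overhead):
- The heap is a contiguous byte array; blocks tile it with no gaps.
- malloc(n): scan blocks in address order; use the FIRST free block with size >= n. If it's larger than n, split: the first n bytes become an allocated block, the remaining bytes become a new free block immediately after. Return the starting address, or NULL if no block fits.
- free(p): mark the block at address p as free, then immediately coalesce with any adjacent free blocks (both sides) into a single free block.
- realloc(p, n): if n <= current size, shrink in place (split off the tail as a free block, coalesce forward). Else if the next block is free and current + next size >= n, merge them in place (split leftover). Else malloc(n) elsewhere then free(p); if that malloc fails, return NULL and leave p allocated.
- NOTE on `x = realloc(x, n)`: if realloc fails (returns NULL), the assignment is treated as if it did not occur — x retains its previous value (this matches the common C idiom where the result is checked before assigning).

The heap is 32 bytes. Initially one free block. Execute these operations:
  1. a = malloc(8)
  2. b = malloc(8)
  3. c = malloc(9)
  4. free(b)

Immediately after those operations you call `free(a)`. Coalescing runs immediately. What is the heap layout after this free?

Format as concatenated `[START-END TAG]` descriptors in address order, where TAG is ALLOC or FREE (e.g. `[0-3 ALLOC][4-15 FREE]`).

Op 1: a = malloc(8) -> a = 0; heap: [0-7 ALLOC][8-31 FREE]
Op 2: b = malloc(8) -> b = 8; heap: [0-7 ALLOC][8-15 ALLOC][16-31 FREE]
Op 3: c = malloc(9) -> c = 16; heap: [0-7 ALLOC][8-15 ALLOC][16-24 ALLOC][25-31 FREE]
Op 4: free(b) -> (freed b); heap: [0-7 ALLOC][8-15 FREE][16-24 ALLOC][25-31 FREE]
free(a): a = 0 -> block [0-7 ALLOC]; mark free, coalesce with adjacent free neighbors -> [0-15 FREE][16-24 ALLOC][25-31 FREE]

Answer: [0-15 FREE][16-24 ALLOC][25-31 FREE]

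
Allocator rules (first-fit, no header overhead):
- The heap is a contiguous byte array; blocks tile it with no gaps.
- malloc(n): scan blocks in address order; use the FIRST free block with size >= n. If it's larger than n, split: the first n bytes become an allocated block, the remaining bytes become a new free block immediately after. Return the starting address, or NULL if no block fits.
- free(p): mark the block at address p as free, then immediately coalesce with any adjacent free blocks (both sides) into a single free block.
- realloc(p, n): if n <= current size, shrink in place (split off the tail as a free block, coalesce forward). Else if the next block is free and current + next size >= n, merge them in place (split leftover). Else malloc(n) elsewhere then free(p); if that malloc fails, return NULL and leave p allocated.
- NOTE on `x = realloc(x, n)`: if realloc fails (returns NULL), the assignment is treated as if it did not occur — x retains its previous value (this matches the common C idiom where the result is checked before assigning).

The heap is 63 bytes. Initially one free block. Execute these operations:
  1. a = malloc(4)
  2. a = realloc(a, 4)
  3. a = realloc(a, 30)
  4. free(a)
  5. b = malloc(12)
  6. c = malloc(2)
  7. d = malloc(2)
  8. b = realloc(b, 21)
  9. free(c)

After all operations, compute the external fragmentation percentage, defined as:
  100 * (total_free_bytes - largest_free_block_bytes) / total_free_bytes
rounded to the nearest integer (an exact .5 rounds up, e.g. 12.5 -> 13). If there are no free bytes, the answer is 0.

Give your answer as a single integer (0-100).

Answer: 35

Derivation:
Op 1: a = malloc(4) -> a = 0; heap: [0-3 ALLOC][4-62 FREE]
Op 2: a = realloc(a, 4) -> a = 0; heap: [0-3 ALLOC][4-62 FREE]
Op 3: a = realloc(a, 30) -> a = 0; heap: [0-29 ALLOC][30-62 FREE]
Op 4: free(a) -> (freed a); heap: [0-62 FREE]
Op 5: b = malloc(12) -> b = 0; heap: [0-11 ALLOC][12-62 FREE]
Op 6: c = malloc(2) -> c = 12; heap: [0-11 ALLOC][12-13 ALLOC][14-62 FREE]
Op 7: d = malloc(2) -> d = 14; heap: [0-11 ALLOC][12-13 ALLOC][14-15 ALLOC][16-62 FREE]
Op 8: b = realloc(b, 21) -> b = 16; heap: [0-11 FREE][12-13 ALLOC][14-15 ALLOC][16-36 ALLOC][37-62 FREE]
Op 9: free(c) -> (freed c); heap: [0-13 FREE][14-15 ALLOC][16-36 ALLOC][37-62 FREE]
Free blocks: [14 26] total_free=40 largest=26 -> 100*(40-26)/40 = 1400/40 = 35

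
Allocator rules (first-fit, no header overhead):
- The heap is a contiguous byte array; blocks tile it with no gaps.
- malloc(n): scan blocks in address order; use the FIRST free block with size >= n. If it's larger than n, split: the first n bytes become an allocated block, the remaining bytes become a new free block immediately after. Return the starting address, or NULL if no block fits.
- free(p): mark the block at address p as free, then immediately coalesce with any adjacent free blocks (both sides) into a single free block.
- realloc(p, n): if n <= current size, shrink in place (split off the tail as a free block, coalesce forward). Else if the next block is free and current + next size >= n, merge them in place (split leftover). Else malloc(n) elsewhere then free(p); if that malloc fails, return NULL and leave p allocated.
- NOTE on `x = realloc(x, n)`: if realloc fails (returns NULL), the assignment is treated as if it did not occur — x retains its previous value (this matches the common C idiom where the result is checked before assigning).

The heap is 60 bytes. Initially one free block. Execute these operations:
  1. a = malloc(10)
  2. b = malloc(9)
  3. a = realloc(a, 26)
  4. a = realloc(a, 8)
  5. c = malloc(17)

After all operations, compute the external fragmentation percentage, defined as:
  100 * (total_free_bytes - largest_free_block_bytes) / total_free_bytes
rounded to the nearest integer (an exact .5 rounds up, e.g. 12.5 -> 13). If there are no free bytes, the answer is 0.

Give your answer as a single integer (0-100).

Op 1: a = malloc(10) -> a = 0; heap: [0-9 ALLOC][10-59 FREE]
Op 2: b = malloc(9) -> b = 10; heap: [0-9 ALLOC][10-18 ALLOC][19-59 FREE]
Op 3: a = realloc(a, 26) -> a = 19; heap: [0-9 FREE][10-18 ALLOC][19-44 ALLOC][45-59 FREE]
Op 4: a = realloc(a, 8) -> a = 19; heap: [0-9 FREE][10-18 ALLOC][19-26 ALLOC][27-59 FREE]
Op 5: c = malloc(17) -> c = 27; heap: [0-9 FREE][10-18 ALLOC][19-26 ALLOC][27-43 ALLOC][44-59 FREE]
Free blocks: [10 16] total_free=26 largest=16 -> 100*(26-16)/26 = 1000/26 ≈ 38.462 -> rounds to 38

Answer: 38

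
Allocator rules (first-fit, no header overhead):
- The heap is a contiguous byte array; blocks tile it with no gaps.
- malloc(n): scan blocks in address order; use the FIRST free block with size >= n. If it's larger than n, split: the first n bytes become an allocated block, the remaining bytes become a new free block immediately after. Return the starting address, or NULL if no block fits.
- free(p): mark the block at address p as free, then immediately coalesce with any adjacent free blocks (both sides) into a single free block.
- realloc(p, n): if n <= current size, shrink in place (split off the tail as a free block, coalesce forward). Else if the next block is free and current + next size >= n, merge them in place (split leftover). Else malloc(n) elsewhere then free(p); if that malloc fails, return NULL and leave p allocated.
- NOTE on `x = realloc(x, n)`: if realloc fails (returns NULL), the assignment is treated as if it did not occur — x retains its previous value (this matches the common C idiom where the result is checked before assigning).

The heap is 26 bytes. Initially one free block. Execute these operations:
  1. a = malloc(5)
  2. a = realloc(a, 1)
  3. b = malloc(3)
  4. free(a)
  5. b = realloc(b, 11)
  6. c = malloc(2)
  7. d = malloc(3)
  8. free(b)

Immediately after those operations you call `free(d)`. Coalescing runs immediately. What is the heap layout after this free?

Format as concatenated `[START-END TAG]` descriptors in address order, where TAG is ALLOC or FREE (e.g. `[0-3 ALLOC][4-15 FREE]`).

Op 1: a = malloc(5) -> a = 0; heap: [0-4 ALLOC][5-25 FREE]
Op 2: a = realloc(a, 1) -> a = 0; heap: [0-0 ALLOC][1-25 FREE]
Op 3: b = malloc(3) -> b = 1; heap: [0-0 ALLOC][1-3 ALLOC][4-25 FREE]
Op 4: free(a) -> (freed a); heap: [0-0 FREE][1-3 ALLOC][4-25 FREE]
Op 5: b = realloc(b, 11) -> b = 1; heap: [0-0 FREE][1-11 ALLOC][12-25 FREE]
Op 6: c = malloc(2) -> c = 12; heap: [0-0 FREE][1-11 ALLOC][12-13 ALLOC][14-25 FREE]
Op 7: d = malloc(3) -> d = 14; heap: [0-0 FREE][1-11 ALLOC][12-13 ALLOC][14-16 ALLOC][17-25 FREE]
Op 8: free(b) -> (freed b); heap: [0-11 FREE][12-13 ALLOC][14-16 ALLOC][17-25 FREE]
free(d): d = 14 -> block [14-16 ALLOC]; mark free, coalesce with adjacent free neighbors -> [0-11 FREE][12-13 ALLOC][14-25 FREE]

Answer: [0-11 FREE][12-13 ALLOC][14-25 FREE]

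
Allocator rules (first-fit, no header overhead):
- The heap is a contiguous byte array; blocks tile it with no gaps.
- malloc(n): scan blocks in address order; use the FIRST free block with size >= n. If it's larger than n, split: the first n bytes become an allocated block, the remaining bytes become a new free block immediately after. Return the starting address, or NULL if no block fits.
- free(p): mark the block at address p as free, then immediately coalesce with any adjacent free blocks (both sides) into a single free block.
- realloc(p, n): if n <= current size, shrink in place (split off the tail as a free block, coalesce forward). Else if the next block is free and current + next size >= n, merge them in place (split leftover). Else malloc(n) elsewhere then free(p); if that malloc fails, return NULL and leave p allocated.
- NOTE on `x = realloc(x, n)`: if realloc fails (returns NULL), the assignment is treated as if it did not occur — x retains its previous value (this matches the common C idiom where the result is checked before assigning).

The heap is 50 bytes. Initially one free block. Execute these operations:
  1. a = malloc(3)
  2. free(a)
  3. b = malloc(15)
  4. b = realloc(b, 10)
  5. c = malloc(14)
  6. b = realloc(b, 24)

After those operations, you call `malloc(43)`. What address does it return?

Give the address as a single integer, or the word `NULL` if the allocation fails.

Op 1: a = malloc(3) -> a = 0; heap: [0-2 ALLOC][3-49 FREE]
Op 2: free(a) -> (freed a); heap: [0-49 FREE]
Op 3: b = malloc(15) -> b = 0; heap: [0-14 ALLOC][15-49 FREE]
Op 4: b = realloc(b, 10) -> b = 0; heap: [0-9 ALLOC][10-49 FREE]
Op 5: c = malloc(14) -> c = 10; heap: [0-9 ALLOC][10-23 ALLOC][24-49 FREE]
Op 6: b = realloc(b, 24) -> b = 24; heap: [0-9 FREE][10-23 ALLOC][24-47 ALLOC][48-49 FREE]
malloc(43): first-fit scan over [0-9 FREE][10-23 ALLOC][24-47 ALLOC][48-49 FREE] -> NULL

Answer: NULL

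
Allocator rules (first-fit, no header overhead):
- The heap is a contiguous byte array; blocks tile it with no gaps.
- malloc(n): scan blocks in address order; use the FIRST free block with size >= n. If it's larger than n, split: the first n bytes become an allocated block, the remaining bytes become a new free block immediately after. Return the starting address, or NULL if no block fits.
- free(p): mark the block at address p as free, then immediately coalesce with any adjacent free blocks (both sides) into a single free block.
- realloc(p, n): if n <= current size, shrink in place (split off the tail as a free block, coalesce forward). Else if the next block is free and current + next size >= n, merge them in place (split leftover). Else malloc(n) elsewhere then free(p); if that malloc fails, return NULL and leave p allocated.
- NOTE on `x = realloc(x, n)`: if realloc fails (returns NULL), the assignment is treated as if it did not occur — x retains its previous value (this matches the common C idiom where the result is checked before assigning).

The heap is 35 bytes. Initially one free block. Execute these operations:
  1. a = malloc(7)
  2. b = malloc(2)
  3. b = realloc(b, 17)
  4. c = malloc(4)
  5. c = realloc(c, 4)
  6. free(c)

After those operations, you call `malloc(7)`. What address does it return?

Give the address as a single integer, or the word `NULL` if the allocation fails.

Op 1: a = malloc(7) -> a = 0; heap: [0-6 ALLOC][7-34 FREE]
Op 2: b = malloc(2) -> b = 7; heap: [0-6 ALLOC][7-8 ALLOC][9-34 FREE]
Op 3: b = realloc(b, 17) -> b = 7; heap: [0-6 ALLOC][7-23 ALLOC][24-34 FREE]
Op 4: c = malloc(4) -> c = 24; heap: [0-6 ALLOC][7-23 ALLOC][24-27 ALLOC][28-34 FREE]
Op 5: c = realloc(c, 4) -> c = 24; heap: [0-6 ALLOC][7-23 ALLOC][24-27 ALLOC][28-34 FREE]
Op 6: free(c) -> (freed c); heap: [0-6 ALLOC][7-23 ALLOC][24-34 FREE]
malloc(7): first-fit scan over [0-6 ALLOC][7-23 ALLOC][24-34 FREE] -> 24

Answer: 24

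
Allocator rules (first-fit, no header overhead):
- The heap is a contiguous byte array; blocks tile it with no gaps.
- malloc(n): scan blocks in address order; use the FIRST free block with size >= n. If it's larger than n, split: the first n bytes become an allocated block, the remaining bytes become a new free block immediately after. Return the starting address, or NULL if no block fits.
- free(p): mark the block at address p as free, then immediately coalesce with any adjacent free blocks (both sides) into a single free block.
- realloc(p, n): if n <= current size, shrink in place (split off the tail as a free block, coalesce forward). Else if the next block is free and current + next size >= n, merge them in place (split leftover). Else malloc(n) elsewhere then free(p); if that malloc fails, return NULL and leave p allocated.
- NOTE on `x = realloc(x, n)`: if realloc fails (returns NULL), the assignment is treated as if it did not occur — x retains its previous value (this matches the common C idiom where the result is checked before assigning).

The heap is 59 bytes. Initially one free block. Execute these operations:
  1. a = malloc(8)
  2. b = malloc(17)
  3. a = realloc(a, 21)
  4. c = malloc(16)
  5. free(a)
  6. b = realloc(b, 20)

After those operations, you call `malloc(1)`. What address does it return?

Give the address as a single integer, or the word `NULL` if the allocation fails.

Op 1: a = malloc(8) -> a = 0; heap: [0-7 ALLOC][8-58 FREE]
Op 2: b = malloc(17) -> b = 8; heap: [0-7 ALLOC][8-24 ALLOC][25-58 FREE]
Op 3: a = realloc(a, 21) -> a = 25; heap: [0-7 FREE][8-24 ALLOC][25-45 ALLOC][46-58 FREE]
Op 4: c = malloc(16) -> c = NULL; heap: [0-7 FREE][8-24 ALLOC][25-45 ALLOC][46-58 FREE]
Op 5: free(a) -> (freed a); heap: [0-7 FREE][8-24 ALLOC][25-58 FREE]
Op 6: b = realloc(b, 20) -> b = 8; heap: [0-7 FREE][8-27 ALLOC][28-58 FREE]
malloc(1): first-fit scan over [0-7 FREE][8-27 ALLOC][28-58 FREE] -> 0

Answer: 0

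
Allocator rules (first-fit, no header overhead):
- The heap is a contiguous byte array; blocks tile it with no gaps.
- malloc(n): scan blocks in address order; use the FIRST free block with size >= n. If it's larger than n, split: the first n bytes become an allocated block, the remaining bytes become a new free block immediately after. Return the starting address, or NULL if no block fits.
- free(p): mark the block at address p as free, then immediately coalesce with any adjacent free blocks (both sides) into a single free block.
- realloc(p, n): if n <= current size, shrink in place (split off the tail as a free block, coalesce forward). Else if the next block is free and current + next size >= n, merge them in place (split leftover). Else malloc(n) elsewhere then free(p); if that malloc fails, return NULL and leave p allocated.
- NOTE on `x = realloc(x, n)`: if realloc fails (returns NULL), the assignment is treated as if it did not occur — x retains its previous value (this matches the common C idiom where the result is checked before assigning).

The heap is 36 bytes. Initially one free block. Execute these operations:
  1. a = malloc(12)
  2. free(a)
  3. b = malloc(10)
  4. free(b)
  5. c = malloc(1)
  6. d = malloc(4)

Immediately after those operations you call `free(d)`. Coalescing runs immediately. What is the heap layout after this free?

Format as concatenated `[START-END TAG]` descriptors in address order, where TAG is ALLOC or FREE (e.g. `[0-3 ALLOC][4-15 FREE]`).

Op 1: a = malloc(12) -> a = 0; heap: [0-11 ALLOC][12-35 FREE]
Op 2: free(a) -> (freed a); heap: [0-35 FREE]
Op 3: b = malloc(10) -> b = 0; heap: [0-9 ALLOC][10-35 FREE]
Op 4: free(b) -> (freed b); heap: [0-35 FREE]
Op 5: c = malloc(1) -> c = 0; heap: [0-0 ALLOC][1-35 FREE]
Op 6: d = malloc(4) -> d = 1; heap: [0-0 ALLOC][1-4 ALLOC][5-35 FREE]
free(d): d = 1 -> block [1-4 ALLOC]; mark free, coalesce with adjacent free neighbors -> [0-0 ALLOC][1-35 FREE]

Answer: [0-0 ALLOC][1-35 FREE]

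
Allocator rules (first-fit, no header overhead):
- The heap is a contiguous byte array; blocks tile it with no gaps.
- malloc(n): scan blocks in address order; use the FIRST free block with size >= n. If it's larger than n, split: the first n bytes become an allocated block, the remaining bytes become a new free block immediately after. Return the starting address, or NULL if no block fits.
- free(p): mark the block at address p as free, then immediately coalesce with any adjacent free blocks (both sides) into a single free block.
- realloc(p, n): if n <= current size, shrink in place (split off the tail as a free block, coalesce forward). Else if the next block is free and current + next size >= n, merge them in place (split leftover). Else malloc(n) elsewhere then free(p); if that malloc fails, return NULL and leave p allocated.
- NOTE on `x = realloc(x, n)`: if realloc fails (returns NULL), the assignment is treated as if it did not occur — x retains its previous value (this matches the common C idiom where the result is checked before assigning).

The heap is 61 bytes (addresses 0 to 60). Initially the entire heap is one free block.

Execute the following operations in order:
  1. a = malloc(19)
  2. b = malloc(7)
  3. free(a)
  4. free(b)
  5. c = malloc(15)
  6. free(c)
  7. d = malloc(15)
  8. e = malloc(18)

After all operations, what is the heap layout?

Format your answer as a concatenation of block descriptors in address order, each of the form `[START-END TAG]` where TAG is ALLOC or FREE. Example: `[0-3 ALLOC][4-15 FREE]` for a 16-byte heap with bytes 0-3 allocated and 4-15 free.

Op 1: a = malloc(19) -> a = 0; heap: [0-18 ALLOC][19-60 FREE]
Op 2: b = malloc(7) -> b = 19; heap: [0-18 ALLOC][19-25 ALLOC][26-60 FREE]
Op 3: free(a) -> (freed a); heap: [0-18 FREE][19-25 ALLOC][26-60 FREE]
Op 4: free(b) -> (freed b); heap: [0-60 FREE]
Op 5: c = malloc(15) -> c = 0; heap: [0-14 ALLOC][15-60 FREE]
Op 6: free(c) -> (freed c); heap: [0-60 FREE]
Op 7: d = malloc(15) -> d = 0; heap: [0-14 ALLOC][15-60 FREE]
Op 8: e = malloc(18) -> e = 15; heap: [0-14 ALLOC][15-32 ALLOC][33-60 FREE]

Answer: [0-14 ALLOC][15-32 ALLOC][33-60 FREE]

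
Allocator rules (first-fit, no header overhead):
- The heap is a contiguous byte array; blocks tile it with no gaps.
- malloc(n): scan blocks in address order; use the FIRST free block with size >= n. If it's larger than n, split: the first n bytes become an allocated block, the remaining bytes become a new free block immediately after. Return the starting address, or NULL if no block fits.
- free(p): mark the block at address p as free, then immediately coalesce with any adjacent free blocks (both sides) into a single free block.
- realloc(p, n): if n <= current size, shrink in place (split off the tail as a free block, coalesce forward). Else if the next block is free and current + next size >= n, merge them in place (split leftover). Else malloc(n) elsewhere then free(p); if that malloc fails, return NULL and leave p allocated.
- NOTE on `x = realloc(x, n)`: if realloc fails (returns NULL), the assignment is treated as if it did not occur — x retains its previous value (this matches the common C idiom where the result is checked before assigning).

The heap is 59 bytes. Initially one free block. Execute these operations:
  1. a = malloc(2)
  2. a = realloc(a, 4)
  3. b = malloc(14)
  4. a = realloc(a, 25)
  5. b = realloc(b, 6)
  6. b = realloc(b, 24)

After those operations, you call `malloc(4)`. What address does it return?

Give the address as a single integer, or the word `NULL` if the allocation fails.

Answer: 0

Derivation:
Op 1: a = malloc(2) -> a = 0; heap: [0-1 ALLOC][2-58 FREE]
Op 2: a = realloc(a, 4) -> a = 0; heap: [0-3 ALLOC][4-58 FREE]
Op 3: b = malloc(14) -> b = 4; heap: [0-3 ALLOC][4-17 ALLOC][18-58 FREE]
Op 4: a = realloc(a, 25) -> a = 18; heap: [0-3 FREE][4-17 ALLOC][18-42 ALLOC][43-58 FREE]
Op 5: b = realloc(b, 6) -> b = 4; heap: [0-3 FREE][4-9 ALLOC][10-17 FREE][18-42 ALLOC][43-58 FREE]
Op 6: b = realloc(b, 24) -> NULL (b unchanged); heap: [0-3 FREE][4-9 ALLOC][10-17 FREE][18-42 ALLOC][43-58 FREE]
malloc(4): first-fit scan over [0-3 FREE][4-9 ALLOC][10-17 FREE][18-42 ALLOC][43-58 FREE] -> 0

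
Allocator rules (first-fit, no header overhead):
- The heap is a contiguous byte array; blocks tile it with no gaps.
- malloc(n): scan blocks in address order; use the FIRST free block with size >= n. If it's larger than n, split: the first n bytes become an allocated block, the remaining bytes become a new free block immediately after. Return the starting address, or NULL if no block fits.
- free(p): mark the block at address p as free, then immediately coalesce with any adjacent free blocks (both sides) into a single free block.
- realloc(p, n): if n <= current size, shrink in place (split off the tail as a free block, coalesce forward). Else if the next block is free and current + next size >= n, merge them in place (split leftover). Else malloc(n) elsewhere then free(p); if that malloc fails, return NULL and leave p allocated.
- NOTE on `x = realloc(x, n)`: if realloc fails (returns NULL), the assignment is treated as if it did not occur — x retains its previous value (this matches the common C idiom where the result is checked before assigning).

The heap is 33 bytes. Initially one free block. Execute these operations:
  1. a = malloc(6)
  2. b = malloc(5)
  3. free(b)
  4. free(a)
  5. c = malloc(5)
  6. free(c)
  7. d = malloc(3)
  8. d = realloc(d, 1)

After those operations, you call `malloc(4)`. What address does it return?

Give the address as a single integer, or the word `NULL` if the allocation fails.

Op 1: a = malloc(6) -> a = 0; heap: [0-5 ALLOC][6-32 FREE]
Op 2: b = malloc(5) -> b = 6; heap: [0-5 ALLOC][6-10 ALLOC][11-32 FREE]
Op 3: free(b) -> (freed b); heap: [0-5 ALLOC][6-32 FREE]
Op 4: free(a) -> (freed a); heap: [0-32 FREE]
Op 5: c = malloc(5) -> c = 0; heap: [0-4 ALLOC][5-32 FREE]
Op 6: free(c) -> (freed c); heap: [0-32 FREE]
Op 7: d = malloc(3) -> d = 0; heap: [0-2 ALLOC][3-32 FREE]
Op 8: d = realloc(d, 1) -> d = 0; heap: [0-0 ALLOC][1-32 FREE]
malloc(4): first-fit scan over [0-0 ALLOC][1-32 FREE] -> 1

Answer: 1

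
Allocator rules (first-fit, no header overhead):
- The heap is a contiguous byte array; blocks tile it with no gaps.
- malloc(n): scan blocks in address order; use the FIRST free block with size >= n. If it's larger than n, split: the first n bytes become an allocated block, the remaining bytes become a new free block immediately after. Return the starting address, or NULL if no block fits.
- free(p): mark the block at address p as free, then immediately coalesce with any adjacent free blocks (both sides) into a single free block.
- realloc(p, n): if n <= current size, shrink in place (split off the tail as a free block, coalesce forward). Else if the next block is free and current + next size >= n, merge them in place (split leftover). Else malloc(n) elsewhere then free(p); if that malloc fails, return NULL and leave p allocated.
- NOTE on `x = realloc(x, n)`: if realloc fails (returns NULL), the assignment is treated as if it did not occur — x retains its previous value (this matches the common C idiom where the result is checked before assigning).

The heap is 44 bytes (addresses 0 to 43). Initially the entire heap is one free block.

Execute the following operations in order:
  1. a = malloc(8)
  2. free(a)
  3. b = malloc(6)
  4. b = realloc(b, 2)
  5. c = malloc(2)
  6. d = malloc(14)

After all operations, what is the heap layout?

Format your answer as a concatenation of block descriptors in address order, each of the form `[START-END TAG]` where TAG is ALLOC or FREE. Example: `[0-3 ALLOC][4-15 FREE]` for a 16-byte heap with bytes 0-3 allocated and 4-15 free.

Op 1: a = malloc(8) -> a = 0; heap: [0-7 ALLOC][8-43 FREE]
Op 2: free(a) -> (freed a); heap: [0-43 FREE]
Op 3: b = malloc(6) -> b = 0; heap: [0-5 ALLOC][6-43 FREE]
Op 4: b = realloc(b, 2) -> b = 0; heap: [0-1 ALLOC][2-43 FREE]
Op 5: c = malloc(2) -> c = 2; heap: [0-1 ALLOC][2-3 ALLOC][4-43 FREE]
Op 6: d = malloc(14) -> d = 4; heap: [0-1 ALLOC][2-3 ALLOC][4-17 ALLOC][18-43 FREE]

Answer: [0-1 ALLOC][2-3 ALLOC][4-17 ALLOC][18-43 FREE]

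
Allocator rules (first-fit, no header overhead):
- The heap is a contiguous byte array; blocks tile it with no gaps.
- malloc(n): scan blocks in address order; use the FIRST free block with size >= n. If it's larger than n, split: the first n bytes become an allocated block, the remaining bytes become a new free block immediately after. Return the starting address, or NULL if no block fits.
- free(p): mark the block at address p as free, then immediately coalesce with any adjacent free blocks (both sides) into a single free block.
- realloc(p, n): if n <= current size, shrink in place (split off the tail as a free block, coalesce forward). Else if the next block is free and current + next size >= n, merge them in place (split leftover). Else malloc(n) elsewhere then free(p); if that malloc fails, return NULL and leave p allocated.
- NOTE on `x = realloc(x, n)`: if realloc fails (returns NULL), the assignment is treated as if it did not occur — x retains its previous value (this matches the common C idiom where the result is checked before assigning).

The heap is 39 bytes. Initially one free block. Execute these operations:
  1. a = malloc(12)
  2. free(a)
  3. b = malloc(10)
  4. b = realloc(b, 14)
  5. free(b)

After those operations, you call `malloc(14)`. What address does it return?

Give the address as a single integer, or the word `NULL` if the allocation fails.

Answer: 0

Derivation:
Op 1: a = malloc(12) -> a = 0; heap: [0-11 ALLOC][12-38 FREE]
Op 2: free(a) -> (freed a); heap: [0-38 FREE]
Op 3: b = malloc(10) -> b = 0; heap: [0-9 ALLOC][10-38 FREE]
Op 4: b = realloc(b, 14) -> b = 0; heap: [0-13 ALLOC][14-38 FREE]
Op 5: free(b) -> (freed b); heap: [0-38 FREE]
malloc(14): first-fit scan over [0-38 FREE] -> 0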